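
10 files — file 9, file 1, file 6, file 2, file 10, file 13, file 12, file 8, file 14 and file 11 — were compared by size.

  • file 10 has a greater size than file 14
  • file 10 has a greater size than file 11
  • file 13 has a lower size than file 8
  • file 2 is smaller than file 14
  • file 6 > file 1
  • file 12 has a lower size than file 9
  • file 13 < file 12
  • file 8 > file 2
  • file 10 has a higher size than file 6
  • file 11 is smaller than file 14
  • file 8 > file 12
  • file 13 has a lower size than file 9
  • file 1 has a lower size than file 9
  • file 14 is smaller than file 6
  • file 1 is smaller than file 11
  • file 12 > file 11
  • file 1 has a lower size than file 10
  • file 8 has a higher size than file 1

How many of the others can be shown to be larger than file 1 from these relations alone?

7

From file 1 the given relations immediately reach file 11, file 8, file 9, file 6, file 10.
From those, file 12, file 14 — 7 in total.
No other element is forced above file 1 by the given relations, so the count is 7.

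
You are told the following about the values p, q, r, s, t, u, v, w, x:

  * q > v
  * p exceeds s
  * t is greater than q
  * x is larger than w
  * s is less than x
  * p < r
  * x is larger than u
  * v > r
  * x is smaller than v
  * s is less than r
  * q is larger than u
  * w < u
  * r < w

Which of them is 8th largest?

p

Chaining the given pairs: s < p < r < w < u < x < v < q < t.
Counting 8 from the largest end gives p.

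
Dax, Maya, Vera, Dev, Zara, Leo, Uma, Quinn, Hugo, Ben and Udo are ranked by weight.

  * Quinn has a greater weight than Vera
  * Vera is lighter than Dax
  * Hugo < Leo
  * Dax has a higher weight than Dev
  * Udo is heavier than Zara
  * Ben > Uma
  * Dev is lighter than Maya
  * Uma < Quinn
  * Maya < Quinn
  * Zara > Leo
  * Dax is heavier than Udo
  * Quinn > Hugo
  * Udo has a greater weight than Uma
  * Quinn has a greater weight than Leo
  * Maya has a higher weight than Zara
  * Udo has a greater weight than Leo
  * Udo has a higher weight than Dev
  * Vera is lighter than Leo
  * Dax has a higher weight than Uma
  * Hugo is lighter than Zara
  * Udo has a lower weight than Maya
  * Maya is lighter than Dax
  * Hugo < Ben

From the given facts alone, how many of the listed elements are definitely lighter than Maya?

7

Directly below Maya: Dev, Zara, Udo.
One step further: Hugo, Leo, Uma (6 so far).
One step further: Vera (7 so far).
No other element is forced below Maya by the given relations, so the count is 7.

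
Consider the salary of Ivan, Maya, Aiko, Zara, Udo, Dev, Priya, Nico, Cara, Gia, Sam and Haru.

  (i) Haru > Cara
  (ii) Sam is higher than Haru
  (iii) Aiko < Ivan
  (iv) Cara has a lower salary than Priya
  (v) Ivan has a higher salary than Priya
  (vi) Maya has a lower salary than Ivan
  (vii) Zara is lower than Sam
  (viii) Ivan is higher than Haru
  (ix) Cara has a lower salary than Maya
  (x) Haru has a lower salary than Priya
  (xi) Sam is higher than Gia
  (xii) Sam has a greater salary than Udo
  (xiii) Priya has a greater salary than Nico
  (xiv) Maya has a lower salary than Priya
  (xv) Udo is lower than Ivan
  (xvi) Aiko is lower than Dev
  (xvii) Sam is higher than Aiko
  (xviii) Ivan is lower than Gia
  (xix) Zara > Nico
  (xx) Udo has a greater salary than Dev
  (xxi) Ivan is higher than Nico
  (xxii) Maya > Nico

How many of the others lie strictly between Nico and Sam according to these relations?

The relations place Nico below Sam. An element lies strictly between them when it is forced above Nico and also forced below Sam.
Above Nico: {Maya, Zara, Priya, Ivan, Gia}. Below Sam: {Aiko, Cara, Maya, Haru, Dev, Udo, Zara, Priya, Ivan, Gia}.
Intersection: {Maya, Zara, Priya, Ivan, Gia} — 5.

5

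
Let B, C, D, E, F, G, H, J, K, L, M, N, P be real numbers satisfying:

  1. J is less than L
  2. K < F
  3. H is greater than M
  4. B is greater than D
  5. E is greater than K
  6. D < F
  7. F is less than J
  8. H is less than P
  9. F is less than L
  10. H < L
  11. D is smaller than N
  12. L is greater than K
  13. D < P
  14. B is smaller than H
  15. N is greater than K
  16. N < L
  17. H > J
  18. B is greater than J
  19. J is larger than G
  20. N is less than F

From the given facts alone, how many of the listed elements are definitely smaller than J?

5

From J the given relations immediately reach F, G.
From those, K, D, N — 5 in total.
Nothing else is reachable below J; 5 in all.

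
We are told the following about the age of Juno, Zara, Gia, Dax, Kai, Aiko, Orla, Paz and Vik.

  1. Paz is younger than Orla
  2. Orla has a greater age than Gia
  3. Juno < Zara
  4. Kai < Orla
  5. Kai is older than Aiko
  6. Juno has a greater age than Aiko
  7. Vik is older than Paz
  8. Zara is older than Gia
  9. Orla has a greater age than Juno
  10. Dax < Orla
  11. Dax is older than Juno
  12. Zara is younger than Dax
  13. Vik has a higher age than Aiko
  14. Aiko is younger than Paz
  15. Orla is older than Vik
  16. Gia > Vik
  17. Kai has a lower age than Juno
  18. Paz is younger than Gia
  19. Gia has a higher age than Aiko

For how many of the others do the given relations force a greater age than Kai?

4

The elements the relations force above Kai are Juno, Zara, Dax, Orla — no chain reaches any other.
That is 4.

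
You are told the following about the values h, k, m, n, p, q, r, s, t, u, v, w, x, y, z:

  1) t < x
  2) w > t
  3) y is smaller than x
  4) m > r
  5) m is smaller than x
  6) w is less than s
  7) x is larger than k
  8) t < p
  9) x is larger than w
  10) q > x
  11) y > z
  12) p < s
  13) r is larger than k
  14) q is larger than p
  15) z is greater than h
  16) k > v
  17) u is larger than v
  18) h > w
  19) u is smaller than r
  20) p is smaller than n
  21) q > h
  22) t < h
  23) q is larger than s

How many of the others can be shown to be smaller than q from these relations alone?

13

From q the given relations immediately reach p, h, x, s.
From those, t, w, y, k, m — 9 in total.
From those, v, z, r — 12 in total.
From those, u — 13 in total.
No other element is forced below q by the given relations, so the count is 13.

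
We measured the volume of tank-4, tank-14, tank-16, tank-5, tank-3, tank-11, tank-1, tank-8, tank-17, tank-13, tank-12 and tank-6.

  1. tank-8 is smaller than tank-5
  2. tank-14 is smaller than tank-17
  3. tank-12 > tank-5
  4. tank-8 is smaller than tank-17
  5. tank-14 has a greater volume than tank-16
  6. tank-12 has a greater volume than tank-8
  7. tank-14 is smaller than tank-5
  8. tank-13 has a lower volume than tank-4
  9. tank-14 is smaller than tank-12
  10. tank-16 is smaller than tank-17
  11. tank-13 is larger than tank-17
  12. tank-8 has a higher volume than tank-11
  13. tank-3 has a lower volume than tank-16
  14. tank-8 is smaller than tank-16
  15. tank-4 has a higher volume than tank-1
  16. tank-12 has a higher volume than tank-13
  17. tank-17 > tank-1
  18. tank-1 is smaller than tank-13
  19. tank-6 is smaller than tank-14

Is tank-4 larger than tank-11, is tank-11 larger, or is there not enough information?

tank-4

tank-11 < tank-8 and tank-8 < tank-16 give tank-11 < tank-16.
Then tank-16 < tank-14 extends the chain to tank-14.
Then tank-14 < tank-17 extends the chain to tank-17.
With tank-17 < tank-13: tank-11 < tank-8 < tank-16 < tank-14 < tank-17 < tank-13.
With tank-13 < tank-4: tank-11 < tank-8 < tank-16 < tank-14 < tank-17 < tank-13 < tank-4.
So tank-4 is larger.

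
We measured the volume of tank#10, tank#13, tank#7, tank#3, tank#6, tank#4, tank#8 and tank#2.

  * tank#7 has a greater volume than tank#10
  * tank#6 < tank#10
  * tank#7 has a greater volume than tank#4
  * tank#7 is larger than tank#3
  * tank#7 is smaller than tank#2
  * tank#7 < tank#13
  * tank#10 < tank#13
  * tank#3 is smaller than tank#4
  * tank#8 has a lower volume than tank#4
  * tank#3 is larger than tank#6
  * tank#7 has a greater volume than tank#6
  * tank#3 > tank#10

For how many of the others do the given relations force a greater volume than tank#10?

Directly above tank#10: tank#3, tank#7, tank#13.
One step further: tank#4, tank#2 (5 so far).
Nothing else is reachable above tank#10; 5 in all.

5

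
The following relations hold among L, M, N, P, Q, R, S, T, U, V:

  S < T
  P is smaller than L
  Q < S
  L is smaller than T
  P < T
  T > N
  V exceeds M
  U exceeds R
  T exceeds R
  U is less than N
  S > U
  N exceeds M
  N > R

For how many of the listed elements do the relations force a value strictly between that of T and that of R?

3

The relations place R below T. An element lies strictly between them when it is forced above R and also forced below T.
Above R: {U, S, N}. Below T: {Q, P, U, S, L, M, N}.
Intersection: {U, S, N} — 3.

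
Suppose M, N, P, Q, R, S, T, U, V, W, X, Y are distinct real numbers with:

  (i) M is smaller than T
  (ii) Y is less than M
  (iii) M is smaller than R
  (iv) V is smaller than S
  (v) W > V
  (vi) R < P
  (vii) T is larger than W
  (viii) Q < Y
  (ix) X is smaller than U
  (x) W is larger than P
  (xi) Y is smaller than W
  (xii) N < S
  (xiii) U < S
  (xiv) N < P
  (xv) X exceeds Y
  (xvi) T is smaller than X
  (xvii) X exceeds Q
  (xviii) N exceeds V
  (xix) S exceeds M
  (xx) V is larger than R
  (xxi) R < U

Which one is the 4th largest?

T

The consecutive relations fix a unique order: Q < Y < M < R < V < N < P < W < T < X < U < S.
Counting 4 from the largest end gives T.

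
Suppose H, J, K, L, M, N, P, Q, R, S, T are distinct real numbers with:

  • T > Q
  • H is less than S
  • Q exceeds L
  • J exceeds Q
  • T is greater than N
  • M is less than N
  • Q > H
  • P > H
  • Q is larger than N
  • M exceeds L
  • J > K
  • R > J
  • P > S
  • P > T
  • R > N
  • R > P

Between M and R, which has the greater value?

R

Link the given pairs in sequence: M < N; N < Q; Q < T; T < P; P < R.
Together: M < N < Q < T < P < R.
So M < R; R is the larger of the two.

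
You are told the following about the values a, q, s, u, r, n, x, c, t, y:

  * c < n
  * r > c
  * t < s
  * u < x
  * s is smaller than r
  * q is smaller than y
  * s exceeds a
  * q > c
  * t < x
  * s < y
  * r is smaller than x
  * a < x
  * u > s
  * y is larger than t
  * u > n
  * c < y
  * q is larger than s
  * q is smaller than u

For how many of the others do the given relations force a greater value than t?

6

The elements the relations force above t are s, r, q, u, y, x — no chain reaches any other.
That is 6.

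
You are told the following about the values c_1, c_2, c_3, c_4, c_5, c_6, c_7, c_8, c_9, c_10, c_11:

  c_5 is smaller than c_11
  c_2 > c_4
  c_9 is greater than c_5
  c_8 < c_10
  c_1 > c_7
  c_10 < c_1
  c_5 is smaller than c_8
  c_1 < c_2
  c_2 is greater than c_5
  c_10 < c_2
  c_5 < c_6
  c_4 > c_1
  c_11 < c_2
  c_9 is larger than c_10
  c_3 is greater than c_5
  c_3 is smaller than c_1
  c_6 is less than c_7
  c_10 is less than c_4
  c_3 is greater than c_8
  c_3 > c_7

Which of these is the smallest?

Chaining upward from c_5: directly above it, c_8, c_6, c_3, c_9, c_11, c_2; then c_10, c_7, c_1; then c_4.
That covers every other element, and nothing is given below c_5, so c_5 is the smallest.

c_5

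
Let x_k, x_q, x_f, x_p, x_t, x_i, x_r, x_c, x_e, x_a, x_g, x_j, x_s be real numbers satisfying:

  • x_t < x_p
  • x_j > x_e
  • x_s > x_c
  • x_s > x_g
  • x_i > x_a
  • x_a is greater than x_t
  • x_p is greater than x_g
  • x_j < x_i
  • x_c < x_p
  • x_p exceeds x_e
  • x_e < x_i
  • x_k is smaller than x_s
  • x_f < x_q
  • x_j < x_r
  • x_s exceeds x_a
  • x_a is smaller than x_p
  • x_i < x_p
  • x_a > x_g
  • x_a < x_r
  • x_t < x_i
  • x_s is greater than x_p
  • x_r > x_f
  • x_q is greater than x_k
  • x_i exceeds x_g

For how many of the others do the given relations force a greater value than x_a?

The elements the relations force above x_a are x_r, x_i, x_p, x_s — no chain reaches any other.
That is 4.

4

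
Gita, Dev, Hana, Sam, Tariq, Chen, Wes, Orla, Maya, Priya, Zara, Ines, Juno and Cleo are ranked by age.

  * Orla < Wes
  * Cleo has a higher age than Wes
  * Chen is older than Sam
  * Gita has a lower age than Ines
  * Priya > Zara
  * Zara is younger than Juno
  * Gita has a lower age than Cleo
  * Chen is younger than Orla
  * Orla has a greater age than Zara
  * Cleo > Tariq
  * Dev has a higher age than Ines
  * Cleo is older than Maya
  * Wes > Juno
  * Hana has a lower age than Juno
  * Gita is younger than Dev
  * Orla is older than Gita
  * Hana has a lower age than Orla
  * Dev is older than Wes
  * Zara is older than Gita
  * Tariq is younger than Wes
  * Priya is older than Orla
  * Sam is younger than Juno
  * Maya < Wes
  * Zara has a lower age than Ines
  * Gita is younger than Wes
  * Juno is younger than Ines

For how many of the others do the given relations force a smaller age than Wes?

Directly below Wes: Gita, Maya, Orla, Juno, Tariq.
One step further: Zara, Sam, Hana, Chen (9 so far).
Nothing else is reachable below Wes; 9 in all.

9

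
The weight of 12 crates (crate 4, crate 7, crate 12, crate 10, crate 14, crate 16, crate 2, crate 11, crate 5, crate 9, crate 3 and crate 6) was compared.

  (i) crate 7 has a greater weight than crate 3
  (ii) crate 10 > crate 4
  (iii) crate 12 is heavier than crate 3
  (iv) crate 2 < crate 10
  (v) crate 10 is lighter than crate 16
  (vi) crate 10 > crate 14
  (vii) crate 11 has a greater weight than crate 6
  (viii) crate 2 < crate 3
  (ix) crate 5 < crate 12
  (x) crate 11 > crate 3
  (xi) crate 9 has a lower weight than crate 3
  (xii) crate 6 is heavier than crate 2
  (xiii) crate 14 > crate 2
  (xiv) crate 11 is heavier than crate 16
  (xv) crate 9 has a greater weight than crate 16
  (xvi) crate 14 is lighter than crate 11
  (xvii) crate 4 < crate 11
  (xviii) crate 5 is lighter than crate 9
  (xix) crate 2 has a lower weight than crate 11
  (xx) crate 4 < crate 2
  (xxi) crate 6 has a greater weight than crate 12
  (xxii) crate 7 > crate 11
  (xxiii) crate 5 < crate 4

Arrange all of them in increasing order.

Nothing is placed below crate 5, so it is least; from there crate 5 < crate 4; crate 4 < crate 2; crate 2 < crate 14; crate 14 < crate 10; crate 10 < crate 16; crate 16 < crate 9; crate 9 < crate 3; crate 3 < crate 12; crate 12 < crate 6; crate 6 < crate 11; crate 11 < crate 7, each given directly.

crate 5 < crate 4 < crate 2 < crate 14 < crate 10 < crate 16 < crate 9 < crate 3 < crate 12 < crate 6 < crate 11 < crate 7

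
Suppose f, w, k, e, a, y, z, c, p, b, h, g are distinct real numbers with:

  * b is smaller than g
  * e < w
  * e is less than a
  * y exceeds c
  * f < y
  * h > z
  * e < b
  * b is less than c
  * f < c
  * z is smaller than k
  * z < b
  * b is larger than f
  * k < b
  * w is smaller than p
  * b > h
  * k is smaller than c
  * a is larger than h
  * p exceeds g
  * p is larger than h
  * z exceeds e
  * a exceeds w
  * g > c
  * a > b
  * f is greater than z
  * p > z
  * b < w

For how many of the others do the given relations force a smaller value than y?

7

From y the given relations immediately reach f, c.
From those, z, k, b — 5 in total.
From those, e, h — 7 in total.
Nothing else is reachable below y; 7 in all.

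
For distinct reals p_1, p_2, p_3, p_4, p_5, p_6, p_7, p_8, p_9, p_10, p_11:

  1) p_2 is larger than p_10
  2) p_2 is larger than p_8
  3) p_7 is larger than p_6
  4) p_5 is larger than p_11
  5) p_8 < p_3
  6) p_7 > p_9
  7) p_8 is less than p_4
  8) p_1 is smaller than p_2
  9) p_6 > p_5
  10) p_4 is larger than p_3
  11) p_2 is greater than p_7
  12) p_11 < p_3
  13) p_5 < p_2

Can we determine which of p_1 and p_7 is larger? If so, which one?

Following every chain through p_1: above p_1 we get p_2.
p_7 is not reached, and no chain runs the other way from p_7 to p_1.
So the given relations leave the order of p_1 and p_7 undetermined.

undetermined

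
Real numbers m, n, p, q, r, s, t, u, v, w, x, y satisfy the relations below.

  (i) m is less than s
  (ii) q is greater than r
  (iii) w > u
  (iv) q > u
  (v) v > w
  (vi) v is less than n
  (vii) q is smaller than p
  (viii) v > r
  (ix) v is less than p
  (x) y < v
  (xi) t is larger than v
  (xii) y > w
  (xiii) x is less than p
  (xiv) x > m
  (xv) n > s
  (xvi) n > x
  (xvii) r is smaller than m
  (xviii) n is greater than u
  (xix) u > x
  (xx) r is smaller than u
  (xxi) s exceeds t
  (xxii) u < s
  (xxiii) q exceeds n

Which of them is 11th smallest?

The consecutive relations fix a unique order: r < m < x < u < w < y < v < t < s < n < q < p.
The 11th smallest is q.

q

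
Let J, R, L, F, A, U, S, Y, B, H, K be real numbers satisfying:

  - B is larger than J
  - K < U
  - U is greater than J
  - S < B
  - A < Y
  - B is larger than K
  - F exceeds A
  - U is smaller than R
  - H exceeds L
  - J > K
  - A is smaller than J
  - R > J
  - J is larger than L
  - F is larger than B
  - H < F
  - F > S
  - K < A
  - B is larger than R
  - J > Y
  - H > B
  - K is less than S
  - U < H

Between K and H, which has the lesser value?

K

K < A and A < Y give K < Y.
With Y < J: K < A < Y < J.
With J < R: K < A < Y < J < R.
Then R < B extends the chain to B.
Then B < H extends the chain to H.
So K < H; K is the smaller of the two.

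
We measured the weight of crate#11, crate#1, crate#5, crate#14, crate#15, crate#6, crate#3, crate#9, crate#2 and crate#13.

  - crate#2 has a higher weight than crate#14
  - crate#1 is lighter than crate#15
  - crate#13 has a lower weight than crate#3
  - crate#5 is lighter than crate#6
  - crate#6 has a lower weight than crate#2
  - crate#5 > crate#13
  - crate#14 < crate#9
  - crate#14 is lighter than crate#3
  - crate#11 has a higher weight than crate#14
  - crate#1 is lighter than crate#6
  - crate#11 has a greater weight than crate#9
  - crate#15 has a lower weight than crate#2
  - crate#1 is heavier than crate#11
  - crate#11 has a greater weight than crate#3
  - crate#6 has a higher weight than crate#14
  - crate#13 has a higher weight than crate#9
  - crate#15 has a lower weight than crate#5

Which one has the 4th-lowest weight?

crate#3

The consecutive relations fix a unique order: crate#14 < crate#9 < crate#13 < crate#3 < crate#11 < crate#1 < crate#15 < crate#5 < crate#6 < crate#2.
The 4th smallest is crate#3.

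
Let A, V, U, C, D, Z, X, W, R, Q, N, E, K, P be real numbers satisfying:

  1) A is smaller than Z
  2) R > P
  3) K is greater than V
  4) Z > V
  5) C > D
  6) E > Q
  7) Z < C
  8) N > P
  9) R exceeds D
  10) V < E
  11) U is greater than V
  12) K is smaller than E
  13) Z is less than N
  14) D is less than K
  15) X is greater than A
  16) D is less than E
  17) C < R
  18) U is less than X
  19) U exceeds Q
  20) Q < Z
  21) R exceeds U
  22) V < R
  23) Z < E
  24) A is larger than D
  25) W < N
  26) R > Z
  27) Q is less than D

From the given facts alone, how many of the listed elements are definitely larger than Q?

10

The elements the relations force above Q are D, U, A, K, X, Z, E, C, R, N — no chain reaches any other.
That is 10.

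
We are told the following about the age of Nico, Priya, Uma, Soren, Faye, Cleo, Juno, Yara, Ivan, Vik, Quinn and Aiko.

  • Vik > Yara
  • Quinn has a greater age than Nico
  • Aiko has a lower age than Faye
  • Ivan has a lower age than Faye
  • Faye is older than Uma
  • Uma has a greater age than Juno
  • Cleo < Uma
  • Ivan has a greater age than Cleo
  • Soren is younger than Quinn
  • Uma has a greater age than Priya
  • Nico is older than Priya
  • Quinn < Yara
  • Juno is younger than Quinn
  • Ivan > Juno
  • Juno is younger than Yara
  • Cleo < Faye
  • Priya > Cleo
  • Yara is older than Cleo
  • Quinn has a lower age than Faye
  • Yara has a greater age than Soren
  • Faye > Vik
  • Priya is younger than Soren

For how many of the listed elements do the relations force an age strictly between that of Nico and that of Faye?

3

Chaining upward from Nico reaches: Quinn, Yara, Vik.
Chaining downward from Faye reaches: Cleo, Juno, Ivan, Aiko, Priya, Soren, Quinn, Yara, Uma, Vik.
Strictly between Nico and Faye are those in both lists: Quinn, Yara, Vik — 3 elements.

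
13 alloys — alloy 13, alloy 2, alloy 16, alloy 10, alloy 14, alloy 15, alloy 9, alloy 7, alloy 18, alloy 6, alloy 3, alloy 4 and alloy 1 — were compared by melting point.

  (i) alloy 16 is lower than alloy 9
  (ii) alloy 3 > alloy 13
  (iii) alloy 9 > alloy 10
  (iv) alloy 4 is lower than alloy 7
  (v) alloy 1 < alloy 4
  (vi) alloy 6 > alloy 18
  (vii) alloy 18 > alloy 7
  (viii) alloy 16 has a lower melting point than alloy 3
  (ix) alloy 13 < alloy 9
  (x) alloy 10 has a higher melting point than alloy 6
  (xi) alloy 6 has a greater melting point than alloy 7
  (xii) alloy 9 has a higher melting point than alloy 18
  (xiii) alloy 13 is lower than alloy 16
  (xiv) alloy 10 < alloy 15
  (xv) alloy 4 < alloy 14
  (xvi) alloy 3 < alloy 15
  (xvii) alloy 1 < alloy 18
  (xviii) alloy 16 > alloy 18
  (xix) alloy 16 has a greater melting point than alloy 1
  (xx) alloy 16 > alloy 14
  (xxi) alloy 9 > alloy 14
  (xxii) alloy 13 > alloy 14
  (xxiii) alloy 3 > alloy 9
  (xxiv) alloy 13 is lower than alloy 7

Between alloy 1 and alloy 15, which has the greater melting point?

alloy 15

Chaining the given relations: alloy 1 < alloy 4 < alloy 14 < alloy 13 < alloy 7 < alloy 18 < alloy 16 < alloy 9 < alloy 3 < alloy 15.
So alloy 1 < alloy 15; alloy 15 is the higher of the two.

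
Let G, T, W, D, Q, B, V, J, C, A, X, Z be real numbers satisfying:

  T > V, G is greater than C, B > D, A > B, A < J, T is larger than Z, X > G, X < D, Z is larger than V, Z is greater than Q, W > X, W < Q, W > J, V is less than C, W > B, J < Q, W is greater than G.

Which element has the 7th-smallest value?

A

Piecing the relations together gives one ordering: V < C < G < X < D < B < A < J < W < Q < Z < T.
Counting 7 from the smallest end gives A.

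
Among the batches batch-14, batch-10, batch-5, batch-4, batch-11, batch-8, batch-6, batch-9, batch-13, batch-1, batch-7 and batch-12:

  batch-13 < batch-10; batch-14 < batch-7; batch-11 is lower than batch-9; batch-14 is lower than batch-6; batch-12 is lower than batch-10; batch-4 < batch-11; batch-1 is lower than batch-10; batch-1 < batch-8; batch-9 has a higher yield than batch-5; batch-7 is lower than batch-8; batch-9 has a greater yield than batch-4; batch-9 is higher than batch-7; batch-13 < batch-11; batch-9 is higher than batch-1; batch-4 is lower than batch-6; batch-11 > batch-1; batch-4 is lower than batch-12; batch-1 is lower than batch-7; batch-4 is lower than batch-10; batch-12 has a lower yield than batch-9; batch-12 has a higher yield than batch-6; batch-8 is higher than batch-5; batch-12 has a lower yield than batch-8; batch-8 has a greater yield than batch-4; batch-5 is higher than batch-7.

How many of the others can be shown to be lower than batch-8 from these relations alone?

7

The elements the relations force below batch-8 are batch-4, batch-14, batch-1, batch-7, batch-5, batch-6, batch-12 — no chain reaches any other.
That is 7.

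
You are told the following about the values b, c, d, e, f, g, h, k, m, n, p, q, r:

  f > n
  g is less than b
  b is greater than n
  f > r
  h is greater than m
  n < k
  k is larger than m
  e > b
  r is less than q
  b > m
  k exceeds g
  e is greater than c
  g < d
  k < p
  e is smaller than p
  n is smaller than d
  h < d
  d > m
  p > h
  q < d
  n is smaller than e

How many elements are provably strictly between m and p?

4

The relations place m below p. An element lies strictly between them when it is forced above m and also forced below p.
Above m: {b, e, k, h, d}. Below p: {n, g, c, b, e, k, h}.
Intersection: {b, e, k, h} — 4.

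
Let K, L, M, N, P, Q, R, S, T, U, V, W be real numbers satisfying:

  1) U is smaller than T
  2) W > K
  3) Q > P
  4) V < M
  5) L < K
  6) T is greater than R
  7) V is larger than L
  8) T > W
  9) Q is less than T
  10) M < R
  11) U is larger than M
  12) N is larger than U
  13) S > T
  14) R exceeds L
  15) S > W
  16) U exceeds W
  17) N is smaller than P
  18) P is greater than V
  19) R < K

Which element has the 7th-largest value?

W

The consecutive relations fix a unique order: L < V < M < R < K < W < U < N < P < Q < T < S.
The 7th largest is W.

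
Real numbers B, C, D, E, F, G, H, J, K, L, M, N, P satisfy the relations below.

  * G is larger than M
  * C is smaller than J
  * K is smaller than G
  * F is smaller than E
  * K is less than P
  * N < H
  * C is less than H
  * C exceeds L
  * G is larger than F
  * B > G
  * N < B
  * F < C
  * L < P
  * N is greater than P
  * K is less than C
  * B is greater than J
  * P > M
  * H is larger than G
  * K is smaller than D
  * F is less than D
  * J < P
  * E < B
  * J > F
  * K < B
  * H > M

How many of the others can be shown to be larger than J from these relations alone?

4

The elements the relations force above J are P, N, B, H — no chain reaches any other.
That is 4.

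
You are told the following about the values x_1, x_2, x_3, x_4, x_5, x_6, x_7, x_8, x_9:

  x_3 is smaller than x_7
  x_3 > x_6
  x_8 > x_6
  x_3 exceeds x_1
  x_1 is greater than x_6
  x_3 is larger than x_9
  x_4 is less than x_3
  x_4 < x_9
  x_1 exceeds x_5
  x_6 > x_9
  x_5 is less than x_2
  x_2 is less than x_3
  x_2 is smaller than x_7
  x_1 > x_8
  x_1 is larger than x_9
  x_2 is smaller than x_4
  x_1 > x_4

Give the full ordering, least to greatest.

Each adjacent pair is fixed by a given relation: x_5 < x_2; x_2 < x_4; x_4 < x_9; x_9 < x_6; x_6 < x_8; x_8 < x_1; x_1 < x_3; x_3 < x_7. Chaining them end to end gives the full order.

x_5 < x_2 < x_4 < x_9 < x_6 < x_8 < x_1 < x_3 < x_7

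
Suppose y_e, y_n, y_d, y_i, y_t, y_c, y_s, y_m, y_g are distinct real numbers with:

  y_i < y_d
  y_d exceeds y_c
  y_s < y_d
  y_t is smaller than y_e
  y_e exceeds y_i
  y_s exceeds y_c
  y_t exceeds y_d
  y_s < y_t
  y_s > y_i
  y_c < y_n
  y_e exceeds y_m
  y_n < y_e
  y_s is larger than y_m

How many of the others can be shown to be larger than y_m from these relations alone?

4

The elements the relations force above y_m are y_s, y_d, y_t, y_e — no chain reaches any other.
That is 4.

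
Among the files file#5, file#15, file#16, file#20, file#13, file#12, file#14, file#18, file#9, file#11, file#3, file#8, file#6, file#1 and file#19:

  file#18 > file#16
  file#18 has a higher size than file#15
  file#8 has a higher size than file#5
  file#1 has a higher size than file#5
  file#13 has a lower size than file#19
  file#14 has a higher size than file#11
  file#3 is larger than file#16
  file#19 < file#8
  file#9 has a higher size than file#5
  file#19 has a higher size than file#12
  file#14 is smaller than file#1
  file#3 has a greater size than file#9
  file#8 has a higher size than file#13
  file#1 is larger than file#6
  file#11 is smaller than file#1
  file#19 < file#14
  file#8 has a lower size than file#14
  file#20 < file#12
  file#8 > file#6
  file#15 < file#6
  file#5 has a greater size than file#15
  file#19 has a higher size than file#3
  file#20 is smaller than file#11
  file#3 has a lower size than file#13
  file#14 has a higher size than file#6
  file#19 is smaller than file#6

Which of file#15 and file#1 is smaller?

Chaining the given relations: file#15 < file#5 < file#9 < file#3 < file#13 < file#19 < file#6 < file#8 < file#14 < file#1.
So file#15 < file#1; file#15 is the smaller of the two.

file#15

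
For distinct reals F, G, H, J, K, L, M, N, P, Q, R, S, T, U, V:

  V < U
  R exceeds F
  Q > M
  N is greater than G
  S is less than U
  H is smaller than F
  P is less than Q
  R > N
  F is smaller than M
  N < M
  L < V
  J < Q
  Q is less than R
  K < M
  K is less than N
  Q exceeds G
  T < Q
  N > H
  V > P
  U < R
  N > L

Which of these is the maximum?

R

G is not greatest since G < Q; J is not greatest since J < Q; H is not greatest since H < N; L is not greatest since L < V; K is not greatest since K < N; P is not greatest since P < V; F is not greatest since F < M; V is not greatest since V < U; S is not greatest since S < U; N is not greatest since N < R; U is not greatest since U < R; T is not greatest since T < Q; M is not greatest since M < Q; Q is not greatest since Q < R.
Only R has nothing above it, so R is the maximum.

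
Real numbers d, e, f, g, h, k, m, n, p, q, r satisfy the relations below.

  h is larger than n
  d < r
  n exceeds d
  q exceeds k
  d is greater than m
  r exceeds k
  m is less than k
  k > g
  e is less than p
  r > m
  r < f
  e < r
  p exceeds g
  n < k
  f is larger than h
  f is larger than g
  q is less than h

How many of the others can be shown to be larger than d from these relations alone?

Directly above d: n, r.
One step further: k, h, f (5 so far).
One step further: q (6 so far).
Nothing else is reachable above d; 6 in all.

6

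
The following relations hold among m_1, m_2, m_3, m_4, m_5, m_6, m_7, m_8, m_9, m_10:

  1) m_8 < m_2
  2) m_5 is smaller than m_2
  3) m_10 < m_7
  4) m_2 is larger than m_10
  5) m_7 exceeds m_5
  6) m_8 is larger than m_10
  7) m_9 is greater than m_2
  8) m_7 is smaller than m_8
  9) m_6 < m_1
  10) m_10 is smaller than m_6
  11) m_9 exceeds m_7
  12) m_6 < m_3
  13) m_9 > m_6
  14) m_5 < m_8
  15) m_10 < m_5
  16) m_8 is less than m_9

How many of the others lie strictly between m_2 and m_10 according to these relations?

The relations place m_10 below m_2. An element lies strictly between them when it is forced above m_10 and also forced below m_2.
Above m_10: {m_6, m_5, m_1, m_3, m_7, m_8, m_9}. Below m_2: {m_5, m_7, m_8}.
Intersection: {m_5, m_7, m_8} — 3.

3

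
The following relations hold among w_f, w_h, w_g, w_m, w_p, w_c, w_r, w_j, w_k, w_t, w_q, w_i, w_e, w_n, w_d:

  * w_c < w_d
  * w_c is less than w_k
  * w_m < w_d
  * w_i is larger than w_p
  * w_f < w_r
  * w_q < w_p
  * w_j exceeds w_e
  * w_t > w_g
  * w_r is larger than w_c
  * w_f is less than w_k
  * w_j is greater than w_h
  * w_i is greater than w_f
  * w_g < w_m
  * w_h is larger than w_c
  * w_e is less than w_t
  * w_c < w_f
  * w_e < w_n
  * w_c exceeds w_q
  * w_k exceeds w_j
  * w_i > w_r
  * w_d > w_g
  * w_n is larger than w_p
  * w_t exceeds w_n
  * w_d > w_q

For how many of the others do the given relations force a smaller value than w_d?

4

From w_d the given relations immediately reach w_q, w_g, w_m, w_c.
Nothing else is reachable below w_d; 4 in all.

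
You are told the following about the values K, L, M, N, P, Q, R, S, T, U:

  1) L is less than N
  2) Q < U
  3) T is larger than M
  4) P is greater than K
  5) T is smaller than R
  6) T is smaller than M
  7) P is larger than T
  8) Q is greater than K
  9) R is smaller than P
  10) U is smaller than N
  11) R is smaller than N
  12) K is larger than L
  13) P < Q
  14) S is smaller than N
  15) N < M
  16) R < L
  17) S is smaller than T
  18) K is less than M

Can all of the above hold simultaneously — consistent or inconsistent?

Chaining the given relations yields T < R < L < K < P < Q < U < N < M, so T < M. But one relation states M < T. These cannot both hold.

inconsistent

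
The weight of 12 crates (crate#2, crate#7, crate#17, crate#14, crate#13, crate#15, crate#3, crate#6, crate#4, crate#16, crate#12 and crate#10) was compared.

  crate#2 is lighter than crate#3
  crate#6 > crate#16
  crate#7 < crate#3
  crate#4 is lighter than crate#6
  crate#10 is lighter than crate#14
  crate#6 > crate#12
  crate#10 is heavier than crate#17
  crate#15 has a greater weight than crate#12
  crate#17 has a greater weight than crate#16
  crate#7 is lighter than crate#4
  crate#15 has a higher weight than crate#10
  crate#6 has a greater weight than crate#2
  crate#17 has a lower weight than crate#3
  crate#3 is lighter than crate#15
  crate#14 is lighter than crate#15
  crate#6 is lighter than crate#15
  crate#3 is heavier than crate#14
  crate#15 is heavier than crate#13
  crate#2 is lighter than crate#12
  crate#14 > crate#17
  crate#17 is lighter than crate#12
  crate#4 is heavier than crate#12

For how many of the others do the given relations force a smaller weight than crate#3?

Directly below crate#3: crate#2, crate#17, crate#7, crate#14.
One step further: crate#16, crate#10 (6 so far).
No other element is forced below crate#3 by the given relations, so the count is 6.

6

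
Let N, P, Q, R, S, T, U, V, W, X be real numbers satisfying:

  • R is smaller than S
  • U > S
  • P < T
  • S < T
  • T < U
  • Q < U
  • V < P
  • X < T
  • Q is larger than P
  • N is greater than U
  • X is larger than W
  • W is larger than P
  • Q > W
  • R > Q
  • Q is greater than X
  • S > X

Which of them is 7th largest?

X

The consecutive relations fix a unique order: V < P < W < X < Q < R < S < T < U < N.
The 7th largest is X.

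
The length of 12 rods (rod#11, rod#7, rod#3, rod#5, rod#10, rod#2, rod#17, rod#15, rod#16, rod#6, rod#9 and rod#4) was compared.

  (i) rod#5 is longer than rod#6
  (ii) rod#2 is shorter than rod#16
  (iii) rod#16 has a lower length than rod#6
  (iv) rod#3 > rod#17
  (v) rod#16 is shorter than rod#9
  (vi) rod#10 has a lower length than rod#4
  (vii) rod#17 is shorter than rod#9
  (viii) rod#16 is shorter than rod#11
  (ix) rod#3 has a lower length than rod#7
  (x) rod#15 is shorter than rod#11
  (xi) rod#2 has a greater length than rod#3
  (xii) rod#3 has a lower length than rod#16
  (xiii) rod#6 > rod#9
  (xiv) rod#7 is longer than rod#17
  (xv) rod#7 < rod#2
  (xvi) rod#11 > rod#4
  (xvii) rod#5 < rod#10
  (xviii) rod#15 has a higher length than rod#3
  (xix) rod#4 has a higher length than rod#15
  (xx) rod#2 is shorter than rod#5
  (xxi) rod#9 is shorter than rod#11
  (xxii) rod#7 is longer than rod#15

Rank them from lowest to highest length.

Each adjacent pair is fixed by a given relation: rod#17 < rod#3; rod#3 < rod#15; rod#15 < rod#7; rod#7 < rod#2; rod#2 < rod#16; rod#16 < rod#9; rod#9 < rod#6; rod#6 < rod#5; rod#5 < rod#10; rod#10 < rod#4; rod#4 < rod#11. Chaining them end to end gives the full order.

rod#17 < rod#3 < rod#15 < rod#7 < rod#2 < rod#16 < rod#9 < rod#6 < rod#5 < rod#10 < rod#4 < rod#11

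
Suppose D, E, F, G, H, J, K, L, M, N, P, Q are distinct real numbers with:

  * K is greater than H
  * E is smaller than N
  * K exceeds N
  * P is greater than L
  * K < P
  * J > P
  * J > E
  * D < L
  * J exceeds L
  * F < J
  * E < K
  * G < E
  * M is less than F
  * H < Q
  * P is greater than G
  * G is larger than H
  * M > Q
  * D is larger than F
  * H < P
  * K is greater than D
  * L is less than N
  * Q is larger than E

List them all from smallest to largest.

Nothing is placed below H, so it is least; from there H < G; G < E; E < Q; Q < M; M < F; F < D; D < L; L < N; N < K; K < P; P < J, each given directly.

H < G < E < Q < M < F < D < L < N < K < P < J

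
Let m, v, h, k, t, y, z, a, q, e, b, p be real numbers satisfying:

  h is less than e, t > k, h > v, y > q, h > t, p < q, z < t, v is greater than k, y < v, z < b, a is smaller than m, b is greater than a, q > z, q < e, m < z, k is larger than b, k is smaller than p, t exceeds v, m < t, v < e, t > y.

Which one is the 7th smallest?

q

The consecutive relations fix a unique order: a < m < z < b < k < p < q < y < v < t < h < e.
The 7th smallest is q.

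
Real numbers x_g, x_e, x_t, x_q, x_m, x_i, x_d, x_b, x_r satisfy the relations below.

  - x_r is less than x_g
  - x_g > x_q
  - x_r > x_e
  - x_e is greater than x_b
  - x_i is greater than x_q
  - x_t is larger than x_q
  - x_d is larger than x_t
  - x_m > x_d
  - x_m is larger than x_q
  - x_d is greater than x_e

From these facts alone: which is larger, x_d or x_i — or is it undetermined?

Following every chain through x_d: above x_d we get x_m; below x_d we get x_q, x_b, x_e, x_t.
x_i is not reached, and no chain runs the other way from x_i to x_d.
So the given relations leave the order of x_d and x_i undetermined.

undetermined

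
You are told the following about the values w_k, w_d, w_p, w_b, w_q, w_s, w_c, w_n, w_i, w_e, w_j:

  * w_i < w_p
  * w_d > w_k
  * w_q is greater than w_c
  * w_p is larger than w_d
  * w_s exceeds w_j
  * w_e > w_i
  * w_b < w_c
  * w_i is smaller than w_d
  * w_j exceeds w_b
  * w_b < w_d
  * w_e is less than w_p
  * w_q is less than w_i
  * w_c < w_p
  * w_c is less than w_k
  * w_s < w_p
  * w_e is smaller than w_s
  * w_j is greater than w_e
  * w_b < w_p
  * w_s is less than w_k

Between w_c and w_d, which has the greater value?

Following the relations from w_c: w_c < w_q < w_i < w_e < w_j < w_s < w_k < w_d.
So w_c < w_d; w_d is the larger of the two.

w_d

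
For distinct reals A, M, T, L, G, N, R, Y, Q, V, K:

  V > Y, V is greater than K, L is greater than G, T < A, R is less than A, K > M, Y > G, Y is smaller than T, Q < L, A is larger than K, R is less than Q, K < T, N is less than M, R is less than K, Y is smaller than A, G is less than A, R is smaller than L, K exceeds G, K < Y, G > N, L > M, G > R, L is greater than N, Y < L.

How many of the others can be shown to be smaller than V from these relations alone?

6

The elements the relations force below V are R, N, G, M, K, Y — no chain reaches any other.
That is 6.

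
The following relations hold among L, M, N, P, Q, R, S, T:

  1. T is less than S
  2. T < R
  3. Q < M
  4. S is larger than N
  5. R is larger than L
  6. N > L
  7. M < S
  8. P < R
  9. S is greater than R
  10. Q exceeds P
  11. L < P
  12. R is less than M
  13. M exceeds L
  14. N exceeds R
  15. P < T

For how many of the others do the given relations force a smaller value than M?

5

From M the given relations immediately reach L, Q, R.
From those, P, T — 5 in total.
Nothing else is reachable below M; 5 in all.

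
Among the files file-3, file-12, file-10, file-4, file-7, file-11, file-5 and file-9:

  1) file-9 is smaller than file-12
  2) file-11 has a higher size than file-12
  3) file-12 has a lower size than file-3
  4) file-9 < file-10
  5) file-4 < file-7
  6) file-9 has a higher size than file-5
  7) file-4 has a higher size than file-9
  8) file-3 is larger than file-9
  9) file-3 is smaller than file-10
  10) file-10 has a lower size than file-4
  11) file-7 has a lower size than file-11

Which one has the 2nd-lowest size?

The consecutive relations fix a unique order: file-5 < file-9 < file-12 < file-3 < file-10 < file-4 < file-7 < file-11.
Counting 2 from the smallest end gives file-9.

file-9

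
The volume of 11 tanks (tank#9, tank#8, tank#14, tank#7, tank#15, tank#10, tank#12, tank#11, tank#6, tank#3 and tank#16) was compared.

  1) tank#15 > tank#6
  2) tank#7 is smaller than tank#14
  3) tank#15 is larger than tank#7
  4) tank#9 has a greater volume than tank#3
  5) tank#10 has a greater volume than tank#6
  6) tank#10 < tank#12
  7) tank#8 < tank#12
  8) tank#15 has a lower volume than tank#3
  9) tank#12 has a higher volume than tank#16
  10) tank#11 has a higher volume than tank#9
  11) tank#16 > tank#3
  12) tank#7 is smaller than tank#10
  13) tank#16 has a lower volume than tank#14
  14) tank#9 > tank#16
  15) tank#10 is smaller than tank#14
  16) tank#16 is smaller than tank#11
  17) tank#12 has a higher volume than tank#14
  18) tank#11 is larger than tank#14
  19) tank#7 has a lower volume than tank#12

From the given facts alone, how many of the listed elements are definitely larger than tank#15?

6

Directly above tank#15: tank#3.
One step further: tank#16, tank#9 (3 so far).
One step further: tank#14, tank#12, tank#11 (6 so far).
Nothing else is reachable above tank#15; 6 in all.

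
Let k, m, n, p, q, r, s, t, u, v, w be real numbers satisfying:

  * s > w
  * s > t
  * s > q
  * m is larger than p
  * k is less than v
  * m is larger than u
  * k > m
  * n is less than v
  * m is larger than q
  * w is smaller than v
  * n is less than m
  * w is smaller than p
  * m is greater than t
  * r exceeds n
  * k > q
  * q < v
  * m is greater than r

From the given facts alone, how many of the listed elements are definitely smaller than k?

The elements the relations force below k are w, n, t, u, q, p, r, m — no chain reaches any other.
That is 8.

8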